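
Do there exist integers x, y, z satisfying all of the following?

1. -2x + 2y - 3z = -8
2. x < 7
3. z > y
Yes

Take x = 3, y = -1, z = 0. Substituting into each constraint:
  (1) -2(3) + 2(-1) - 3(0) = -8 ✓
  (2) 3 < 7 ✓
  (3) 0 > -1 ✓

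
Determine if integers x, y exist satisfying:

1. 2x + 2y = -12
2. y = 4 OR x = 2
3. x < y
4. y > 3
Yes

Take x = -10, y = 4. Substituting into each constraint:
  (1) 2(-10) + 2(4) = -12 ✓
  (2) y = 4, target 4 ✓ (first branch holds)
  (3) -10 < 4 ✓
  (4) 4 > 3 ✓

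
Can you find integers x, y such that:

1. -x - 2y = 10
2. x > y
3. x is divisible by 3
Yes

Take x = 0, y = -5. Substituting into each constraint:
  (1) 0 - 2(-5) = 10 ✓
  (2) 0 > -5 ✓
  (3) 0 = 3 × 0, remainder 0 ✓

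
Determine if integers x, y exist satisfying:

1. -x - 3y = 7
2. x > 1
Yes

Take x = 2, y = -3. Substituting into each constraint:
  (1) (-2) - 3(-3) = 7 ✓
  (2) 2 > 1 ✓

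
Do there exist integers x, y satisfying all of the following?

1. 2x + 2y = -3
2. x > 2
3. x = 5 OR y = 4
No

Even the single constraint (2x + 2y = -3) is infeasible over the integers.

  - 2x + 2y = -3: every term on the left is divisible by 2, so the LHS ≡ 0 (mod 2), but the RHS -3 is not — no integer solution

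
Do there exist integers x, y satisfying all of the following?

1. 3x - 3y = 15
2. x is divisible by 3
Yes

Take x = 0, y = -5. Substituting into each constraint:
  (1) 3(0) - 3(-5) = 15 ✓
  (2) 0 = 3 × 0, remainder 0 ✓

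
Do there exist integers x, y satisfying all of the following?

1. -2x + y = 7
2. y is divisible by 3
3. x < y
Yes

Take x = 1, y = 9. Substituting into each constraint:
  (1) -2(1) + 9 = 7 ✓
  (2) 9 = 3 × 3, remainder 0 ✓
  (3) 1 < 9 ✓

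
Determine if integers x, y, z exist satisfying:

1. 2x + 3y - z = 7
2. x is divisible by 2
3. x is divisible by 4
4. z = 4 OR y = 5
Yes

Take x = -4, y = 5, z = 0. Substituting into each constraint:
  (1) 2(-4) + 3(5) + 0 = 7 ✓
  (2) -4 = 2 × -2, remainder 0 ✓
  (3) -4 = 4 × -1, remainder 0 ✓
  (4) y = 5, target 5 ✓ (second branch holds)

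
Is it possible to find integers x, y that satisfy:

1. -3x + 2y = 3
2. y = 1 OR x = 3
Yes

Take x = 3, y = 6. Substituting into each constraint:
  (1) -3(3) + 2(6) = 3 ✓
  (2) x = 3, target 3 ✓ (second branch holds)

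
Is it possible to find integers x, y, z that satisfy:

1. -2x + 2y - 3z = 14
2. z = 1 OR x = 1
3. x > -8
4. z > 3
Yes

Take x = 1, y = 14, z = 4. Substituting into each constraint:
  (1) -2(1) + 2(14) - 3(4) = 14 ✓
  (2) x = 1, target 1 ✓ (second branch holds)
  (3) 1 > -8 ✓
  (4) 4 > 3 ✓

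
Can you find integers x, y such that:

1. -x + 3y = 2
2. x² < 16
Yes

Take x = -2, y = 0. Substituting into each constraint:
  (1) 2 + 3(0) = 2 ✓
  (2) x² = (-2)² = 4, and 4 < 16 ✓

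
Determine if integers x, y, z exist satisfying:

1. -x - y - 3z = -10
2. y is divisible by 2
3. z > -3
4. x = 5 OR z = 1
Yes

Take x = 7, y = 0, z = 1. Substituting into each constraint:
  (1) (-7) + 0 - 3(1) = -10 ✓
  (2) 0 = 2 × 0, remainder 0 ✓
  (3) 1 > -3 ✓
  (4) z = 1, target 1 ✓ (second branch holds)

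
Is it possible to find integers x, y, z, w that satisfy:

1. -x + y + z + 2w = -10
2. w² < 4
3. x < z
Yes

Take x = -1, y = -11, z = 0, w = 0. Substituting into each constraint:
  (1) 1 + (-11) + 0 + 2(0) = -10 ✓
  (2) w² = (0)² = 0, and 0 < 4 ✓
  (3) -1 < 0 ✓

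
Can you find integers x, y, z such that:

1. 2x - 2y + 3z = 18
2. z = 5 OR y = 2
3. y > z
Yes

Take x = 11, y = 2, z = 0. Substituting into each constraint:
  (1) 2(11) - 2(2) + 3(0) = 18 ✓
  (2) y = 2, target 2 ✓ (second branch holds)
  (3) 2 > 0 ✓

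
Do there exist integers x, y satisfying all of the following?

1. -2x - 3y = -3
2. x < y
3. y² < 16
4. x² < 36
Yes

Take x = 0, y = 1. Substituting into each constraint:
  (1) -2(0) - 3(1) = -3 ✓
  (2) 0 < 1 ✓
  (3) y² = (1)² = 1, and 1 < 16 ✓
  (4) x² = (0)² = 0, and 0 < 36 ✓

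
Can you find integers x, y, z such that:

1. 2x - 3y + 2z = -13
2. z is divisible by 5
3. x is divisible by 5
Yes

Take x = 10, y = 11, z = 0. Substituting into each constraint:
  (1) 2(10) - 3(11) + 2(0) = -13 ✓
  (2) 0 = 5 × 0, remainder 0 ✓
  (3) 10 = 5 × 2, remainder 0 ✓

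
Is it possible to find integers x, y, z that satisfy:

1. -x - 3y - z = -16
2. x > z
Yes

Take x = 1, y = 5, z = 0. Substituting into each constraint:
  (1) (-1) - 3(5) + 0 = -16 ✓
  (2) 1 > 0 ✓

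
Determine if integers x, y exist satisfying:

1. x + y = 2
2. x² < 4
Yes

Take x = 0, y = 2. Substituting into each constraint:
  (1) 0 + 2 = 2 ✓
  (2) x² = (0)² = 0, and 0 < 4 ✓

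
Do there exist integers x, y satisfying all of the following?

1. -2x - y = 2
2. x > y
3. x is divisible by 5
Yes

Take x = 0, y = -2. Substituting into each constraint:
  (1) -2(0) + 2 = 2 ✓
  (2) 0 > -2 ✓
  (3) 0 = 5 × 0, remainder 0 ✓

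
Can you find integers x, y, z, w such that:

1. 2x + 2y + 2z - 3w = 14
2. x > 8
Yes

Take x = 9, y = 0, z = -2, w = 0. Substituting into each constraint:
  (1) 2(9) + 2(0) + 2(-2) - 3(0) = 14 ✓
  (2) 9 > 8 ✓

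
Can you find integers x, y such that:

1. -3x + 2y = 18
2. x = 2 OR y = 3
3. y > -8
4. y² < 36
Yes

Take x = -4, y = 3. Substituting into each constraint:
  (1) -3(-4) + 2(3) = 18 ✓
  (2) y = 3, target 3 ✓ (second branch holds)
  (3) 3 > -8 ✓
  (4) y² = (3)² = 9, and 9 < 36 ✓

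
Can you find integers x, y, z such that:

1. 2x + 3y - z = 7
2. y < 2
Yes

Take x = 2, y = 1, z = 0. Substituting into each constraint:
  (1) 2(2) + 3(1) + 0 = 7 ✓
  (2) 1 < 2 ✓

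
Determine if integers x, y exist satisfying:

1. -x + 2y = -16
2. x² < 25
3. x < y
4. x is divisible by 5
No

A contradictory subset is {-x + 2y = -16, x² < 25, x < y}. No integer assignment can satisfy these jointly:

  - -x + 2y = -16: is a linear equation tying the variables together
  - x² < 25: restricts x to |x| ≤ 4
  - x < y: bounds one variable relative to another variable

Propagating the comparison: y > x and x ≥ -4 give y ≥ -3. Range argument: with x ∈ [-4, 4], y ∈ [-3, ∞], the left side of the equation is at least -10, but the right side is -16 < -10. No integer solution exists.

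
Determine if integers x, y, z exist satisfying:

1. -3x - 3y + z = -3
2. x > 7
Yes

Take x = 8, y = -7, z = 0. Substituting into each constraint:
  (1) -3(8) - 3(-7) + 0 = -3 ✓
  (2) 8 > 7 ✓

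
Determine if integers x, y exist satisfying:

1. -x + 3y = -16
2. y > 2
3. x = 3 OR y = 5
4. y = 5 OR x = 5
Yes

Take x = 31, y = 5. Substituting into each constraint:
  (1) (-31) + 3(5) = -16 ✓
  (2) 5 > 2 ✓
  (3) y = 5, target 5 ✓ (second branch holds)
  (4) y = 5, target 5 ✓ (first branch holds)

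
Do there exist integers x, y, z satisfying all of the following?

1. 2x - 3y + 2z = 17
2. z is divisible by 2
Yes

Take x = 1, y = -5, z = 0. Substituting into each constraint:
  (1) 2(1) - 3(-5) + 2(0) = 17 ✓
  (2) 0 = 2 × 0, remainder 0 ✓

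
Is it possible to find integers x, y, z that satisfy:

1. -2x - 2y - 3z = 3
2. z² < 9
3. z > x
Yes

Take x = 0, y = -3, z = 1. Substituting into each constraint:
  (1) -2(0) - 2(-3) - 3(1) = 3 ✓
  (2) z² = (1)² = 1, and 1 < 9 ✓
  (3) 1 > 0 ✓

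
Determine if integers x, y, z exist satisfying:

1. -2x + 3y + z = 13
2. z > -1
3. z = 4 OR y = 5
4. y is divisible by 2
No

A contradictory subset is {-2x + 3y + z = 13, z = 4 OR y = 5, y is divisible by 2}. No integer assignment can satisfy these jointly:

  - -2x + 3y + z = 13: is a linear equation tying the variables together
  - z = 4 OR y = 5: forces a choice: either z = 4 or y = 5
  - y is divisible by 2: restricts y to multiples of 2

Split on the disjunction (z = 4 OR y = 5):
  • If z = 4: with z = 4, writing y = 2y', every remaining term of the linear equation is divisible by 2, so the left side is ≡ 0 (mod 2); but the right side 9 ≡ 1 (mod 2). No integers can satisfy it.
  • If y = 5: this contradicts the divisibility constraint — 5 is not a multiple of 2.
Both branches are infeasible, so the system has no integer solution.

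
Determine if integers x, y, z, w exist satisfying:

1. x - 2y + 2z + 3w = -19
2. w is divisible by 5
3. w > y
Yes

Take x = -21, y = -1, z = 0, w = 0. Substituting into each constraint:
  (1) (-21) - 2(-1) + 2(0) + 3(0) = -19 ✓
  (2) 0 = 5 × 0, remainder 0 ✓
  (3) 0 > -1 ✓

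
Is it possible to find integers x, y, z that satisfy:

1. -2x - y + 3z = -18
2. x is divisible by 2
Yes

Take x = 0, y = 0, z = -6. Substituting into each constraint:
  (1) -2(0) + 0 + 3(-6) = -18 ✓
  (2) 0 = 2 × 0, remainder 0 ✓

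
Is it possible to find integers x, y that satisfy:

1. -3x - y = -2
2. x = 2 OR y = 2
Yes

Take x = 2, y = -4. Substituting into each constraint:
  (1) -3(2) + 4 = -2 ✓
  (2) x = 2, target 2 ✓ (first branch holds)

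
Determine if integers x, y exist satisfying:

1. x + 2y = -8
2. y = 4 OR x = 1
Yes

Take x = -16, y = 4. Substituting into each constraint:
  (1) (-16) + 2(4) = -8 ✓
  (2) y = 4, target 4 ✓ (first branch holds)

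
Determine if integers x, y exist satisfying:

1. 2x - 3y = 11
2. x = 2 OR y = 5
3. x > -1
Yes

Take x = 13, y = 5. Substituting into each constraint:
  (1) 2(13) - 3(5) = 11 ✓
  (2) y = 5, target 5 ✓ (second branch holds)
  (3) 13 > -1 ✓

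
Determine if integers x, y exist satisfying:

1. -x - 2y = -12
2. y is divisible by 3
Yes

Take x = 12, y = 0. Substituting into each constraint:
  (1) (-12) - 2(0) = -12 ✓
  (2) 0 = 3 × 0, remainder 0 ✓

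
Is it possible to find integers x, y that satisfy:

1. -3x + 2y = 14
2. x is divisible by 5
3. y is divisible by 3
No

A contradictory subset is {-3x + 2y = 14, y is divisible by 3}. No integer assignment can satisfy these jointly:

  - -3x + 2y = 14: is a linear equation tying the variables together
  - y is divisible by 3: restricts y to multiples of 3

Modular obstruction: writing y = 3y', every remaining term of the linear equation is divisible by 3, so the left side is ≡ 0 (mod 3); but the right side 14 ≡ 2 (mod 3). No integers can satisfy it.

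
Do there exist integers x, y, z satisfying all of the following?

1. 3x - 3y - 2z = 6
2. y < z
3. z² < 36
Yes

Take x = 1, y = -1, z = 0. Substituting into each constraint:
  (1) 3(1) - 3(-1) - 2(0) = 6 ✓
  (2) -1 < 0 ✓
  (3) z² = (0)² = 0, and 0 < 36 ✓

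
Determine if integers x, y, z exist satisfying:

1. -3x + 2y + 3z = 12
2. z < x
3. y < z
Yes

Take x = 12, y = 9, z = 10. Substituting into each constraint:
  (1) -3(12) + 2(9) + 3(10) = 12 ✓
  (2) 10 < 12 ✓
  (3) 9 < 10 ✓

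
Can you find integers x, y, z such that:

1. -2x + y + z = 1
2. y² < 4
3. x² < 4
Yes

Take x = 0, y = 1, z = 0. Substituting into each constraint:
  (1) -2(0) + 1 + 0 = 1 ✓
  (2) y² = (1)² = 1, and 1 < 4 ✓
  (3) x² = (0)² = 0, and 0 < 4 ✓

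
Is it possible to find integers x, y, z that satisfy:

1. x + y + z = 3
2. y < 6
Yes

Take x = 3, y = 0, z = 0. Substituting into each constraint:
  (1) 3 + 0 + 0 = 3 ✓
  (2) 0 < 6 ✓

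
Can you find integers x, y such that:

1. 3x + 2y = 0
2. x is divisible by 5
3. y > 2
Yes

Take x = -10, y = 15. Substituting into each constraint:
  (1) 3(-10) + 2(15) = 0 ✓
  (2) -10 = 5 × -2, remainder 0 ✓
  (3) 15 > 2 ✓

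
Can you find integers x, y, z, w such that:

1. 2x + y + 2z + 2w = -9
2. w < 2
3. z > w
Yes

Take x = 0, y = -7, z = 0, w = -1. Substituting into each constraint:
  (1) 2(0) + (-7) + 2(0) + 2(-1) = -9 ✓
  (2) -1 < 2 ✓
  (3) 0 > -1 ✓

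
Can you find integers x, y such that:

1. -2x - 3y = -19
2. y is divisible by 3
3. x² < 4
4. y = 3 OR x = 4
No

A contradictory subset is {-2x - 3y = -19, x² < 4, y = 3 OR x = 4}. No integer assignment can satisfy these jointly:

  - -2x - 3y = -19: is a linear equation tying the variables together
  - x² < 4: restricts x to |x| ≤ 1
  - y = 3 OR x = 4: forces a choice: either y = 3 or x = 4

Split on the disjunction (y = 3 OR x = 4):
  • If y = 3: the equation forces x = 5, but x² < 4 requires |x| ≤ 1.
  • If x = 4: this contradicts x² < 4, which requires |x| ≤ 1.
Both branches are infeasible, so the system has no integer solution.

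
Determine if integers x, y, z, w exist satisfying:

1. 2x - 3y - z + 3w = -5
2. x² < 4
Yes

Take x = 0, y = 1, z = 2, w = 0. Substituting into each constraint:
  (1) 2(0) - 3(1) + (-2) + 3(0) = -5 ✓
  (2) x² = (0)² = 0, and 0 < 4 ✓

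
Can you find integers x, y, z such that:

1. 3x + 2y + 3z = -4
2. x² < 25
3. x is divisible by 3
Yes

Take x = 0, y = -2, z = 0. Substituting into each constraint:
  (1) 3(0) + 2(-2) + 3(0) = -4 ✓
  (2) x² = (0)² = 0, and 0 < 25 ✓
  (3) 0 = 3 × 0, remainder 0 ✓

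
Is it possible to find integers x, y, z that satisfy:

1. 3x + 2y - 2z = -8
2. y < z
Yes

Take x = -2, y = 0, z = 1. Substituting into each constraint:
  (1) 3(-2) + 2(0) - 2(1) = -8 ✓
  (2) 0 < 1 ✓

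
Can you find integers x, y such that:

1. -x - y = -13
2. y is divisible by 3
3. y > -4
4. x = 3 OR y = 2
No

A contradictory subset is {-x - y = -13, y is divisible by 3, x = 3 OR y = 2}. No integer assignment can satisfy these jointly:

  - -x - y = -13: is a linear equation tying the variables together
  - y is divisible by 3: restricts y to multiples of 3
  - x = 3 OR y = 2: forces a choice: either x = 3 or y = 2

Split on the disjunction (x = 3 OR y = 2):
  • If x = 3: with x = 3, writing y = 3y', every remaining term of the linear equation is divisible by 3, so the left side is ≡ 0 (mod 3); but the right side -10 ≡ 2 (mod 3). No integers can satisfy it.
  • If y = 2: this contradicts the divisibility constraint — 2 is not a multiple of 3.
Both branches are infeasible, so the system has no integer solution.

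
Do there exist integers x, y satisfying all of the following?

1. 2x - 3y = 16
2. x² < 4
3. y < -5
Yes

Take x = -1, y = -6. Substituting into each constraint:
  (1) 2(-1) - 3(-6) = 16 ✓
  (2) x² = (-1)² = 1, and 1 < 4 ✓
  (3) -6 < -5 ✓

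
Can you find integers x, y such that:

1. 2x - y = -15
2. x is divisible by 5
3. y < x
Yes

Take x = -20, y = -25. Substituting into each constraint:
  (1) 2(-20) + 25 = -15 ✓
  (2) -20 = 5 × -4, remainder 0 ✓
  (3) -25 < -20 ✓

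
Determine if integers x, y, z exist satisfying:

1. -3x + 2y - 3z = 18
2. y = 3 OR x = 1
Yes

Take x = 2, y = 3, z = -6. Substituting into each constraint:
  (1) -3(2) + 2(3) - 3(-6) = 18 ✓
  (2) y = 3, target 3 ✓ (first branch holds)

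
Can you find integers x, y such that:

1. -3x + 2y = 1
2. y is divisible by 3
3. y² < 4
No

A contradictory subset is {-3x + 2y = 1, y is divisible by 3}. No integer assignment can satisfy these jointly:

  - -3x + 2y = 1: is a linear equation tying the variables together
  - y is divisible by 3: restricts y to multiples of 3

Modular obstruction: writing y = 3y', every remaining term of the linear equation is divisible by 3, so the left side is ≡ 0 (mod 3); but the right side 1 ≡ 1 (mod 3). No integers can satisfy it.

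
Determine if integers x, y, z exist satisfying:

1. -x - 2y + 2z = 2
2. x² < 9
Yes

Take x = 0, y = 0, z = 1. Substituting into each constraint:
  (1) 0 - 2(0) + 2(1) = 2 ✓
  (2) x² = (0)² = 0, and 0 < 9 ✓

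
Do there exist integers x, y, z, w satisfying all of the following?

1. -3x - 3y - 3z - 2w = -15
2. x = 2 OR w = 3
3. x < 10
Yes

Take x = 2, y = 0, z = 3, w = 0. Substituting into each constraint:
  (1) -3(2) - 3(0) - 3(3) - 2(0) = -15 ✓
  (2) x = 2, target 2 ✓ (first branch holds)
  (3) 2 < 10 ✓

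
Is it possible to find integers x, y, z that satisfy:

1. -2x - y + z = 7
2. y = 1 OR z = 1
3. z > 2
Yes

Take x = 0, y = 1, z = 8. Substituting into each constraint:
  (1) -2(0) + (-1) + 8 = 7 ✓
  (2) y = 1, target 1 ✓ (first branch holds)
  (3) 8 > 2 ✓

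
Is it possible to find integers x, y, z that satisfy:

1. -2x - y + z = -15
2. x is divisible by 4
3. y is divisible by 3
Yes

Take x = 0, y = 0, z = -15. Substituting into each constraint:
  (1) -2(0) + 0 + (-15) = -15 ✓
  (2) 0 = 4 × 0, remainder 0 ✓
  (3) 0 = 3 × 0, remainder 0 ✓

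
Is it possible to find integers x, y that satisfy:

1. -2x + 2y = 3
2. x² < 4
No

Even the single constraint (-2x + 2y = 3) is infeasible over the integers.

  - -2x + 2y = 3: every term on the left is divisible by 2, so the LHS ≡ 0 (mod 2), but the RHS 3 is not — no integer solution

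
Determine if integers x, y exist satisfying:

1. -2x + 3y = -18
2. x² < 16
Yes

Take x = 0, y = -6. Substituting into each constraint:
  (1) -2(0) + 3(-6) = -18 ✓
  (2) x² = (0)² = 0, and 0 < 16 ✓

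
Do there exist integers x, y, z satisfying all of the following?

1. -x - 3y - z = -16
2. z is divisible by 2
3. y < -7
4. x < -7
Yes

Take x = -8, y = -8, z = 48. Substituting into each constraint:
  (1) 8 - 3(-8) + (-48) = -16 ✓
  (2) 48 = 2 × 24, remainder 0 ✓
  (3) -8 < -7 ✓
  (4) -8 < -7 ✓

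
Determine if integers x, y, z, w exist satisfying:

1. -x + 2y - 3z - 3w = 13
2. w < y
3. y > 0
Yes

Take x = 0, y = 2, z = -3, w = 0. Substituting into each constraint:
  (1) 0 + 2(2) - 3(-3) - 3(0) = 13 ✓
  (2) 0 < 2 ✓
  (3) 2 > 0 ✓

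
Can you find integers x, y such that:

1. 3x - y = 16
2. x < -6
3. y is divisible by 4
Yes

Take x = -8, y = -40. Substituting into each constraint:
  (1) 3(-8) + 40 = 16 ✓
  (2) -8 < -6 ✓
  (3) -40 = 4 × -10, remainder 0 ✓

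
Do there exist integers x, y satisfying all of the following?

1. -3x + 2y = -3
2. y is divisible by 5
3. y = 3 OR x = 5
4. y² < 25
No

A contradictory subset is {-3x + 2y = -3, y is divisible by 5, y = 3 OR x = 5}. No integer assignment can satisfy these jointly:

  - -3x + 2y = -3: is a linear equation tying the variables together
  - y is divisible by 5: restricts y to multiples of 5
  - y = 3 OR x = 5: forces a choice: either y = 3 or x = 5

Split on the disjunction (y = 3 OR x = 5):
  • If y = 3: this contradicts the divisibility constraint — 3 is not a multiple of 5.
  • If x = 5: with x = 5, writing y = 5y', every remaining term of the linear equation is divisible by 10, so the left side is ≡ 0 (mod 10); but the right side 12 ≡ 2 (mod 10). No integers can satisfy it.
Both branches are infeasible, so the system has no integer solution.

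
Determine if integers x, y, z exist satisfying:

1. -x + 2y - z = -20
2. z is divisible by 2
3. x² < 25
Yes

Take x = 0, y = -10, z = 0. Substituting into each constraint:
  (1) 0 + 2(-10) + 0 = -20 ✓
  (2) 0 = 2 × 0, remainder 0 ✓
  (3) x² = (0)² = 0, and 0 < 25 ✓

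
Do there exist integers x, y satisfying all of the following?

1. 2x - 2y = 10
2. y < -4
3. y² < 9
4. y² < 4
No

A contradictory subset is {y < -4, y² < 4}. No integer assignment can satisfy these jointly:

  - y < -4: bounds one variable relative to a constant
  - y² < 4: restricts y to |y| ≤ 1

Direct contradiction: the bounds on y require y ≥ -1 and y ≤ -5 simultaneously, which is empty.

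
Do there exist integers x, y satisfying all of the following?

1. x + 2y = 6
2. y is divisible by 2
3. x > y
Yes

Take x = 6, y = 0. Substituting into each constraint:
  (1) 6 + 2(0) = 6 ✓
  (2) 0 = 2 × 0, remainder 0 ✓
  (3) 6 > 0 ✓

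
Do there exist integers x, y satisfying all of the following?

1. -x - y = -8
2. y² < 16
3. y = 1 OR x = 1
Yes

Take x = 7, y = 1. Substituting into each constraint:
  (1) (-7) + (-1) = -8 ✓
  (2) y² = (1)² = 1, and 1 < 16 ✓
  (3) y = 1, target 1 ✓ (first branch holds)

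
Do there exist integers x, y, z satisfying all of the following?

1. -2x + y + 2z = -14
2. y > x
Yes

Take x = 1, y = 2, z = -7. Substituting into each constraint:
  (1) -2(1) + 2 + 2(-7) = -14 ✓
  (2) 2 > 1 ✓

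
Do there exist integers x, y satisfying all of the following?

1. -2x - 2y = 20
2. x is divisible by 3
Yes

Take x = 0, y = -10. Substituting into each constraint:
  (1) -2(0) - 2(-10) = 20 ✓
  (2) 0 = 3 × 0, remainder 0 ✓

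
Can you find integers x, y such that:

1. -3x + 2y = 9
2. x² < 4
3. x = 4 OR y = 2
No

The full constraint system is jointly infeasible over the integers. Each constraint and what it forces:

  - -3x + 2y = 9: is a linear equation tying the variables together
  - x² < 4: restricts x to |x| ≤ 1
  - x = 4 OR y = 2: forces a choice: either x = 4 or y = 2

Split on the disjunction (x = 4 OR y = 2):
  • If x = 4: this contradicts x² < 4, which requires |x| ≤ 1.
  • If y = 2: with y = 2, every remaining term of the linear equation is divisible by 3, so the left side is ≡ 0 (mod 3); but the right side 5 ≡ 2 (mod 3). No integers can satisfy it.
Both branches are infeasible, so the system has no integer solution.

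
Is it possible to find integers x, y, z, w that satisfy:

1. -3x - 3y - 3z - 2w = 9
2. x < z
Yes

Take x = -1, y = -2, z = 0, w = 0. Substituting into each constraint:
  (1) -3(-1) - 3(-2) - 3(0) - 2(0) = 9 ✓
  (2) -1 < 0 ✓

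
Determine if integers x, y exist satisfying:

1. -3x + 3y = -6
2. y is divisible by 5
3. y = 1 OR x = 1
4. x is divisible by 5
No

The full constraint system is jointly infeasible over the integers. Each constraint and what it forces:

  - -3x + 3y = -6: is a linear equation tying the variables together
  - y is divisible by 5: restricts y to multiples of 5
  - y = 1 OR x = 1: forces a choice: either y = 1 or x = 1
  - x is divisible by 5: restricts x to multiples of 5

Modular obstruction: writing x = 5x' and writing y = 5y', every remaining term of the linear equation is divisible by 15, so the left side is ≡ 0 (mod 15); but the right side -6 ≡ 9 (mod 15). No integers can satisfy it.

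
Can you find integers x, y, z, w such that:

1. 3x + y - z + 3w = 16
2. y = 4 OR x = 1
Yes

Take x = 0, y = 4, z = 0, w = 4. Substituting into each constraint:
  (1) 3(0) + 4 + 0 + 3(4) = 16 ✓
  (2) y = 4, target 4 ✓ (first branch holds)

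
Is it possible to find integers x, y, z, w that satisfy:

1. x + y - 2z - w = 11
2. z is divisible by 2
Yes

Take x = 11, y = 0, z = 0, w = 0. Substituting into each constraint:
  (1) 11 + 0 - 2(0) + 0 = 11 ✓
  (2) 0 = 2 × 0, remainder 0 ✓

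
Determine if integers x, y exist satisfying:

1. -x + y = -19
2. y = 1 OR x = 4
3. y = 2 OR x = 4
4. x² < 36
Yes

Take x = 4, y = -15. Substituting into each constraint:
  (1) (-4) + (-15) = -19 ✓
  (2) x = 4, target 4 ✓ (second branch holds)
  (3) x = 4, target 4 ✓ (second branch holds)
  (4) x² = (4)² = 16, and 16 < 36 ✓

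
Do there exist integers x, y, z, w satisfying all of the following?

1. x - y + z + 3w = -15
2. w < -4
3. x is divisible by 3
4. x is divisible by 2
Yes

Take x = 0, y = 0, z = 0, w = -5. Substituting into each constraint:
  (1) 0 + 0 + 0 + 3(-5) = -15 ✓
  (2) -5 < -4 ✓
  (3) 0 = 3 × 0, remainder 0 ✓
  (4) 0 = 2 × 0, remainder 0 ✓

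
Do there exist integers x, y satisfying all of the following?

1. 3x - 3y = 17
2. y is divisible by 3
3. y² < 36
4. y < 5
No

Even the single constraint (3x - 3y = 17) is infeasible over the integers.

  - 3x - 3y = 17: every term on the left is divisible by 3, so the LHS ≡ 0 (mod 3), but the RHS 17 is not — no integer solution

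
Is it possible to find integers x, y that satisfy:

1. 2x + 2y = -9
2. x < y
No

Even the single constraint (2x + 2y = -9) is infeasible over the integers.

  - 2x + 2y = -9: every term on the left is divisible by 2, so the LHS ≡ 0 (mod 2), but the RHS -9 is not — no integer solution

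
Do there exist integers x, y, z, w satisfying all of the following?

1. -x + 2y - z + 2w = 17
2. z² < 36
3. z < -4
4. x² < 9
Yes

Take x = 0, y = 0, z = -5, w = 6. Substituting into each constraint:
  (1) 0 + 2(0) + 5 + 2(6) = 17 ✓
  (2) z² = (-5)² = 25, and 25 < 36 ✓
  (3) -5 < -4 ✓
  (4) x² = (0)² = 0, and 0 < 9 ✓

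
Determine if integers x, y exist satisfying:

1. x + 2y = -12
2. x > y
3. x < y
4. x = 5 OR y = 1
No

A contradictory subset is {x > y, x < y}. No integer assignment can satisfy these jointly:

  - x > y: bounds one variable relative to another variable
  - x < y: bounds one variable relative to another variable

Direct contradiction: x > y and y > x cannot both hold.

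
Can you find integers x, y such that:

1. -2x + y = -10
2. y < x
Yes

Take x = 9, y = 8. Substituting into each constraint:
  (1) -2(9) + 8 = -10 ✓
  (2) 8 < 9 ✓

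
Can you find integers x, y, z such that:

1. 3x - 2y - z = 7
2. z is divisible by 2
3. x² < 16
Yes

Take x = 1, y = -2, z = 0. Substituting into each constraint:
  (1) 3(1) - 2(-2) + 0 = 7 ✓
  (2) 0 = 2 × 0, remainder 0 ✓
  (3) x² = (1)² = 1, and 1 < 16 ✓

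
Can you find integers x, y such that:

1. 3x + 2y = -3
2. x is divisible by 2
No

The full constraint system is jointly infeasible over the integers. Each constraint and what it forces:

  - 3x + 2y = -3: is a linear equation tying the variables together
  - x is divisible by 2: restricts x to multiples of 2

Modular obstruction: writing x = 2x', every remaining term of the linear equation is divisible by 2, so the left side is ≡ 0 (mod 2); but the right side -3 ≡ 1 (mod 2). No integers can satisfy it.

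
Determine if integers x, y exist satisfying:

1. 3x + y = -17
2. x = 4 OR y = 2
Yes

Take x = 4, y = -29. Substituting into each constraint:
  (1) 3(4) + (-29) = -17 ✓
  (2) x = 4, target 4 ✓ (first branch holds)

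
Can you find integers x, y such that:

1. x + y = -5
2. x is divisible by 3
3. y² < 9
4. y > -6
Yes

Take x = -3, y = -2. Substituting into each constraint:
  (1) (-3) + (-2) = -5 ✓
  (2) -3 = 3 × -1, remainder 0 ✓
  (3) y² = (-2)² = 4, and 4 < 9 ✓
  (4) -2 > -6 ✓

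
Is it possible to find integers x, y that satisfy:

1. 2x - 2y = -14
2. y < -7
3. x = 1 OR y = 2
No

The full constraint system is jointly infeasible over the integers. Each constraint and what it forces:

  - 2x - 2y = -14: is a linear equation tying the variables together
  - y < -7: bounds one variable relative to a constant
  - x = 1 OR y = 2: forces a choice: either x = 1 or y = 2

Split on the disjunction (x = 1 OR y = 2):
  • If x = 1: the equation forces y = 8, which contradicts the bound y ≤ -8.
  • If y = 2: this contradicts the bound y ≤ -8.
Both branches are infeasible, so the system has no integer solution.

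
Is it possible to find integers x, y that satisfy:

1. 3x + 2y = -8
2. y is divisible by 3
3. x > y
No

A contradictory subset is {3x + 2y = -8, y is divisible by 3}. No integer assignment can satisfy these jointly:

  - 3x + 2y = -8: is a linear equation tying the variables together
  - y is divisible by 3: restricts y to multiples of 3

Modular obstruction: writing y = 3y', every remaining term of the linear equation is divisible by 3, so the left side is ≡ 0 (mod 3); but the right side -8 ≡ 1 (mod 3). No integers can satisfy it.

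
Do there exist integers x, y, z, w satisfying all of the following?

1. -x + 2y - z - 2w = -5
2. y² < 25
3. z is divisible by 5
Yes

Take x = 1, y = -2, z = 0, w = 0. Substituting into each constraint:
  (1) (-1) + 2(-2) + 0 - 2(0) = -5 ✓
  (2) y² = (-2)² = 4, and 4 < 25 ✓
  (3) 0 = 5 × 0, remainder 0 ✓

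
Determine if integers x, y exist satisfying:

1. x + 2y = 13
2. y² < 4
Yes

Take x = 13, y = 0. Substituting into each constraint:
  (1) 13 + 2(0) = 13 ✓
  (2) y² = (0)² = 0, and 0 < 4 ✓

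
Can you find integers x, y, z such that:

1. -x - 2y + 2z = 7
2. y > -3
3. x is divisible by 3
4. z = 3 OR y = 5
Yes

Take x = 3, y = -2, z = 3. Substituting into each constraint:
  (1) (-3) - 2(-2) + 2(3) = 7 ✓
  (2) -2 > -3 ✓
  (3) 3 = 3 × 1, remainder 0 ✓
  (4) z = 3, target 3 ✓ (first branch holds)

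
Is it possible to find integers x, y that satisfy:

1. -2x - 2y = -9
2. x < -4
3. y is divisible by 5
No

Even the single constraint (-2x - 2y = -9) is infeasible over the integers.

  - -2x - 2y = -9: every term on the left is divisible by 2, so the LHS ≡ 0 (mod 2), but the RHS -9 is not — no integer solution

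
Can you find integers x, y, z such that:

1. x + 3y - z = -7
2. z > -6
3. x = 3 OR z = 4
Yes

Take x = 3, y = -3, z = 1. Substituting into each constraint:
  (1) 3 + 3(-3) + (-1) = -7 ✓
  (2) 1 > -6 ✓
  (3) x = 3, target 3 ✓ (first branch holds)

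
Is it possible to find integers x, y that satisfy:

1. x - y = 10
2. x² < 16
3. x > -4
Yes

Take x = 0, y = -10. Substituting into each constraint:
  (1) 0 + 10 = 10 ✓
  (2) x² = (0)² = 0, and 0 < 16 ✓
  (3) 0 > -4 ✓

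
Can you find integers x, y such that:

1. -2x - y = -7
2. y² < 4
Yes

Take x = 3, y = 1. Substituting into each constraint:
  (1) -2(3) + (-1) = -7 ✓
  (2) y² = (1)² = 1, and 1 < 4 ✓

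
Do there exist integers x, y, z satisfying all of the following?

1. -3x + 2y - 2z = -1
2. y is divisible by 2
Yes

Take x = 1, y = 0, z = -1. Substituting into each constraint:
  (1) -3(1) + 2(0) - 2(-1) = -1 ✓
  (2) 0 = 2 × 0, remainder 0 ✓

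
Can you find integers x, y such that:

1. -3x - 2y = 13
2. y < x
Yes

Take x = 1, y = -8. Substituting into each constraint:
  (1) -3(1) - 2(-8) = 13 ✓
  (2) -8 < 1 ✓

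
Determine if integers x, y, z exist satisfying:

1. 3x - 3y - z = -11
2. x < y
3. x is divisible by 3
Yes

Take x = 0, y = 1, z = 8. Substituting into each constraint:
  (1) 3(0) - 3(1) + (-8) = -11 ✓
  (2) 0 < 1 ✓
  (3) 0 = 3 × 0, remainder 0 ✓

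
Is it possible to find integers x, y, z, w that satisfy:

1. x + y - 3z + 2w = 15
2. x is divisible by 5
Yes

Take x = 0, y = 0, z = -5, w = 0. Substituting into each constraint:
  (1) 0 + 0 - 3(-5) + 2(0) = 15 ✓
  (2) 0 = 5 × 0, remainder 0 ✓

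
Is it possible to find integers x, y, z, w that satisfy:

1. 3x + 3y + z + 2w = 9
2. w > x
Yes

Take x = 0, y = 2, z = 1, w = 1. Substituting into each constraint:
  (1) 3(0) + 3(2) + 1 + 2(1) = 9 ✓
  (2) 1 > 0 ✓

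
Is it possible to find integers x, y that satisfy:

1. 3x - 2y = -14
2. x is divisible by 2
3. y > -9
Yes

Take x = 0, y = 7. Substituting into each constraint:
  (1) 3(0) - 2(7) = -14 ✓
  (2) 0 = 2 × 0, remainder 0 ✓
  (3) 7 > -9 ✓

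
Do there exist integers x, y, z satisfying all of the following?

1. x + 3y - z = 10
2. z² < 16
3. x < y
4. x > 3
No

The full constraint system is jointly infeasible over the integers. Each constraint and what it forces:

  - x + 3y - z = 10: is a linear equation tying the variables together
  - z² < 16: restricts z to |z| ≤ 3
  - x < y: bounds one variable relative to another variable
  - x > 3: bounds one variable relative to a constant

Propagating the comparison: y > x and x ≥ 4 give y ≥ 5. Range argument: with x ∈ [4, ∞], y ∈ [5, ∞], z ∈ [-3, 3], the left side of the equation is at least 16, but the right side is 10 < 16. No integer solution exists.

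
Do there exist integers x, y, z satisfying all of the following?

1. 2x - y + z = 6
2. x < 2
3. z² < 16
Yes

Take x = 1, y = -4, z = 0. Substituting into each constraint:
  (1) 2(1) + 4 + 0 = 6 ✓
  (2) 1 < 2 ✓
  (3) z² = (0)² = 0, and 0 < 16 ✓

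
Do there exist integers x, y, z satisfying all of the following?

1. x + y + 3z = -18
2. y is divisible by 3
Yes

Take x = 0, y = 0, z = -6. Substituting into each constraint:
  (1) 0 + 0 + 3(-6) = -18 ✓
  (2) 0 = 3 × 0, remainder 0 ✓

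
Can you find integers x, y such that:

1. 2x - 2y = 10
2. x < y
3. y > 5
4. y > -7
No

A contradictory subset is {2x - 2y = 10, x < y}. No integer assignment can satisfy these jointly:

  - 2x - 2y = 10: is a linear equation tying the variables together
  - x < y: bounds one variable relative to another variable

From the equation, x − y = 5, i.e. y − x = -5; but y > x requires y − x ≥ 1. Contradiction.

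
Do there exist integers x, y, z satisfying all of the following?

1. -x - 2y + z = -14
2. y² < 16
Yes

Take x = 14, y = 0, z = 0. Substituting into each constraint:
  (1) (-14) - 2(0) + 0 = -14 ✓
  (2) y² = (0)² = 0, and 0 < 16 ✓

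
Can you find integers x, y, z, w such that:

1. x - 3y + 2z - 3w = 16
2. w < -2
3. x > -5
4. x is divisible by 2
Yes

Take x = -2, y = -3, z = 0, w = -3. Substituting into each constraint:
  (1) (-2) - 3(-3) + 2(0) - 3(-3) = 16 ✓
  (2) -3 < -2 ✓
  (3) -2 > -5 ✓
  (4) -2 = 2 × -1, remainder 0 ✓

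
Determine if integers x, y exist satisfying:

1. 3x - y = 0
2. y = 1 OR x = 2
Yes

Take x = 2, y = 6. Substituting into each constraint:
  (1) 3(2) + (-6) = 0 ✓
  (2) x = 2, target 2 ✓ (second branch holds)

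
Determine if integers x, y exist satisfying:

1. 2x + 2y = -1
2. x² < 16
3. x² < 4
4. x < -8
No

Even the single constraint (2x + 2y = -1) is infeasible over the integers.

  - 2x + 2y = -1: every term on the left is divisible by 2, so the LHS ≡ 0 (mod 2), but the RHS -1 is not — no integer solution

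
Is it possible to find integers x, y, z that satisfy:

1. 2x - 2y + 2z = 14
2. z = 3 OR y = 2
Yes

Take x = 0, y = -4, z = 3. Substituting into each constraint:
  (1) 2(0) - 2(-4) + 2(3) = 14 ✓
  (2) z = 3, target 3 ✓ (first branch holds)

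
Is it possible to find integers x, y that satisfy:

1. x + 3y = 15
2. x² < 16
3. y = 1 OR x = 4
No

The full constraint system is jointly infeasible over the integers. Each constraint and what it forces:

  - x + 3y = 15: is a linear equation tying the variables together
  - x² < 16: restricts x to |x| ≤ 3
  - y = 1 OR x = 4: forces a choice: either y = 1 or x = 4

Split on the disjunction (y = 1 OR x = 4):
  • If y = 1: the equation forces x = 12, but x² < 16 requires |x| ≤ 3.
  • If x = 4: this contradicts x² < 16, which requires |x| ≤ 3.
Both branches are infeasible, so the system has no integer solution.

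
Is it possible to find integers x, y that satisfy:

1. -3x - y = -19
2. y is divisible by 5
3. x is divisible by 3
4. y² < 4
No

The full constraint system is jointly infeasible over the integers. Each constraint and what it forces:

  - -3x - y = -19: is a linear equation tying the variables together
  - y is divisible by 5: restricts y to multiples of 5
  - x is divisible by 3: restricts x to multiples of 3
  - y² < 4: restricts y to |y| ≤ 1

The bounds confine y to {0} with 5 | y. For each value, substitute into the equation:
  • y = 0: the equation gives -3x = -19, so x would not be an integer.
Every case fails, so no integer solution exists.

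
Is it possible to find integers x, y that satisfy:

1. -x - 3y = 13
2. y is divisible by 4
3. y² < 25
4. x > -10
Yes

Take x = -1, y = -4. Substituting into each constraint:
  (1) 1 - 3(-4) = 13 ✓
  (2) -4 = 4 × -1, remainder 0 ✓
  (3) y² = (-4)² = 16, and 16 < 25 ✓
  (4) -1 > -10 ✓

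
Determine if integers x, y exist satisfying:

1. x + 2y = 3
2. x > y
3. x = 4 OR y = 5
No

The full constraint system is jointly infeasible over the integers. Each constraint and what it forces:

  - x + 2y = 3: is a linear equation tying the variables together
  - x > y: bounds one variable relative to another variable
  - x = 4 OR y = 5: forces a choice: either x = 4 or y = 5

Split on the disjunction (x = 4 OR y = 5):
  • If x = 4: with x = 4, every remaining term of the linear equation is divisible by 2, so the left side is ≡ 0 (mod 2); but the right side -1 ≡ 1 (mod 2). No integers can satisfy it.
  • If y = 5: the equation forces x = -7, giving (y, x) = (5, -7), which violates x > y.
Both branches are infeasible, so the system has no integer solution.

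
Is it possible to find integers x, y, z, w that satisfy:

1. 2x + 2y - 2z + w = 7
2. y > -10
Yes

Take x = 3, y = 0, z = 0, w = 1. Substituting into each constraint:
  (1) 2(3) + 2(0) - 2(0) + 1 = 7 ✓
  (2) 0 > -10 ✓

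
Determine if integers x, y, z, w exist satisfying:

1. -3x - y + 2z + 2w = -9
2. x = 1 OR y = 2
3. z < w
Yes

Take x = -1, y = 2, z = -3, w = -2. Substituting into each constraint:
  (1) -3(-1) + (-2) + 2(-3) + 2(-2) = -9 ✓
  (2) y = 2, target 2 ✓ (second branch holds)
  (3) -3 < -2 ✓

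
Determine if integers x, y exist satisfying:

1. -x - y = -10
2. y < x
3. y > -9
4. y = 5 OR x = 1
No

A contradictory subset is {-x - y = -10, y < x, y = 5 OR x = 1}. No integer assignment can satisfy these jointly:

  - -x - y = -10: is a linear equation tying the variables together
  - y < x: bounds one variable relative to another variable
  - y = 5 OR x = 1: forces a choice: either y = 5 or x = 1

Split on the disjunction (y = 5 OR x = 1):
  • If y = 5: the equation forces x = 5, giving (y, x) = (5, 5), which violates x > y.
  • If x = 1: the equation forces y = 9, giving (x, y) = (1, 9), which violates x > y.
Both branches are infeasible, so the system has no integer solution.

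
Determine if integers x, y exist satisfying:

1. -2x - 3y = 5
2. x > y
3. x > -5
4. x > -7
Yes

Take x = 2, y = -3. Substituting into each constraint:
  (1) -2(2) - 3(-3) = 5 ✓
  (2) 2 > -3 ✓
  (3) 2 > -5 ✓
  (4) 2 > -7 ✓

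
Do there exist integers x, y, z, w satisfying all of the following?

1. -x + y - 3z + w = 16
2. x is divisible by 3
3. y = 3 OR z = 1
Yes

Take x = 0, y = 3, z = -5, w = -2. Substituting into each constraint:
  (1) 0 + 3 - 3(-5) + (-2) = 16 ✓
  (2) 0 = 3 × 0, remainder 0 ✓
  (3) y = 3, target 3 ✓ (first branch holds)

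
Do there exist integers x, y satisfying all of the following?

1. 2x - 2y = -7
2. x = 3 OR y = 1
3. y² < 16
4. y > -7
No

Even the single constraint (2x - 2y = -7) is infeasible over the integers.

  - 2x - 2y = -7: every term on the left is divisible by 2, so the LHS ≡ 0 (mod 2), but the RHS -7 is not — no integer solution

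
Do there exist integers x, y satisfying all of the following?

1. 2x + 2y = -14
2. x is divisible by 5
Yes

Take x = 0, y = -7. Substituting into each constraint:
  (1) 2(0) + 2(-7) = -14 ✓
  (2) 0 = 5 × 0, remainder 0 ✓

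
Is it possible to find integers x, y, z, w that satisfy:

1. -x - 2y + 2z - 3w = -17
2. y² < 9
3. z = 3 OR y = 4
Yes

Take x = 23, y = 0, z = 3, w = 0. Substituting into each constraint:
  (1) (-23) - 2(0) + 2(3) - 3(0) = -17 ✓
  (2) y² = (0)² = 0, and 0 < 9 ✓
  (3) z = 3, target 3 ✓ (first branch holds)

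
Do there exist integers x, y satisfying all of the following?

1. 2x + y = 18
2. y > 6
Yes

Take x = 5, y = 8. Substituting into each constraint:
  (1) 2(5) + 8 = 18 ✓
  (2) 8 > 6 ✓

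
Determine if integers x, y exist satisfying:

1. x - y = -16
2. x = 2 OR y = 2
Yes

Take x = -14, y = 2. Substituting into each constraint:
  (1) (-14) + (-2) = -16 ✓
  (2) y = 2, target 2 ✓ (second branch holds)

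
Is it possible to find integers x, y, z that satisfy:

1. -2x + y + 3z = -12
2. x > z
Yes

Take x = 1, y = -10, z = 0. Substituting into each constraint:
  (1) -2(1) + (-10) + 3(0) = -12 ✓
  (2) 1 > 0 ✓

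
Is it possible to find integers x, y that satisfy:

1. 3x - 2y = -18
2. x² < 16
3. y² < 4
No

The full constraint system is jointly infeasible over the integers. Each constraint and what it forces:

  - 3x - 2y = -18: is a linear equation tying the variables together
  - x² < 16: restricts x to |x| ≤ 3
  - y² < 4: restricts y to |y| ≤ 1

Range argument: with x ∈ [-3, 3], y ∈ [-1, 1], the left side of the equation is at least -11, but the right side is -18 < -11. No integer solution exists.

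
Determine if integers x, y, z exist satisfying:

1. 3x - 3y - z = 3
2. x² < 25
Yes

Take x = 0, y = -1, z = 0. Substituting into each constraint:
  (1) 3(0) - 3(-1) + 0 = 3 ✓
  (2) x² = (0)² = 0, and 0 < 25 ✓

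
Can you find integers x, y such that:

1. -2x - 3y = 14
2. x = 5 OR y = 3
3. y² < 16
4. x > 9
No

A contradictory subset is {-2x - 3y = 14, x = 5 OR y = 3, x > 9}. No integer assignment can satisfy these jointly:

  - -2x - 3y = 14: is a linear equation tying the variables together
  - x = 5 OR y = 3: forces a choice: either x = 5 or y = 3
  - x > 9: bounds one variable relative to a constant

Split on the disjunction (x = 5 OR y = 3):
  • If x = 5: this contradicts the bound x ≥ 10.
  • If y = 3: with y = 3, every remaining term of the linear equation is divisible by 2, so the left side is ≡ 0 (mod 2); but the right side 23 ≡ 1 (mod 2). No integers can satisfy it.
Both branches are infeasible, so the system has no integer solution.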